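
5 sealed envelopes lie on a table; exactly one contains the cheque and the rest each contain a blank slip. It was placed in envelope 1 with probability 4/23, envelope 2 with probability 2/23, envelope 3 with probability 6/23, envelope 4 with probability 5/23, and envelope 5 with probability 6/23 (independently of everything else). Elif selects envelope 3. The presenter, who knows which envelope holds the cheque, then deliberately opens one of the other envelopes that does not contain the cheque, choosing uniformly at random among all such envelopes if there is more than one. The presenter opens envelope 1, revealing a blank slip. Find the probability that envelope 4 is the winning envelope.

Consider each possible location of the cheque in turn.
If it is in envelope 1 (prior 4/23): the presenter opened envelope 1, so this case is ruled out; weight (4/23)·0 = 0.
If it is in envelope 2 (prior 2/23): the presenter has 3 equally likely choices, so probability 1/3; weight (2/23)·(1/3) = 2/69.
If it is in envelope 3 (prior 6/23): the presenter has 4 equally likely choices, so probability 1/4; weight (6/23)·(1/4) = 3/46.
If it is in envelope 4 (prior 5/23): the presenter has 3 equally likely choices, so probability 1/3; weight (5/23)·(1/3) = 5/69.
If it is in envelope 5 (prior 6/23): the presenter has 3 equally likely choices, so probability 1/3; weight (6/23)·(1/3) = 2/23.
The weights sum to 35/138.
So P(the cheque in envelope 4 | the presenter opened envelope 1) = (5/69) / (35/138) = 2/7.

2/7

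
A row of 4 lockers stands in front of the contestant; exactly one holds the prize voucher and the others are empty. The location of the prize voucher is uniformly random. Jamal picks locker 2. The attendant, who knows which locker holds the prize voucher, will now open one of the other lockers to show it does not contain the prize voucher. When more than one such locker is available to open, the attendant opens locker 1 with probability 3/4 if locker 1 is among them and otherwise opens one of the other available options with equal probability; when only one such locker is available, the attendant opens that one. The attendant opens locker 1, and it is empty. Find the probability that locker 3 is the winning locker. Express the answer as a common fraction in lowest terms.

Condition on the true location of the prize voucher.
If it is in locker 1 (prior 1/4): the attendant opened locker 1, so this case is ruled out; weight (1/4)·0 = 0.
If it is in any of lockers 2, 3, and 4 (prior 1/4 each): locker 1 is available, opened with probability 3/4; weight (1/4)·(3/4) = 3/16 each.
The weights sum to 9/16.
So P(the prize voucher in locker 3 | the attendant opened locker 1) = (3/16) / (9/16) = 1/3.

1/3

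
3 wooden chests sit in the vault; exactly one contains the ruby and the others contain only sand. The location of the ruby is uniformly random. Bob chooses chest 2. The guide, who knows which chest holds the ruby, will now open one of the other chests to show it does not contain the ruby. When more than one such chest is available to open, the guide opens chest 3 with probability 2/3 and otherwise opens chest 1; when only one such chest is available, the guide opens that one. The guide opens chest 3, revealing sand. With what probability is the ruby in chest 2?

2/5

Condition on the true location of the ruby.
If it is in chest 1 (prior 1/3): only chest 3 is available, probability 1; weight (1/3)·1 = 1/3.
If it is in chest 2 (prior 1/3): chest 3 is available, opened with probability 2/3; weight (1/3)·(2/3) = 2/9.
If it is in chest 3 (prior 1/3): the guide opened chest 3, so this case is ruled out; weight (1/3)·0 = 0.
The weights sum to 5/9.
So P(the ruby in chest 2 | the guide opened chest 3) = (2/9) / (5/9) = 2/5.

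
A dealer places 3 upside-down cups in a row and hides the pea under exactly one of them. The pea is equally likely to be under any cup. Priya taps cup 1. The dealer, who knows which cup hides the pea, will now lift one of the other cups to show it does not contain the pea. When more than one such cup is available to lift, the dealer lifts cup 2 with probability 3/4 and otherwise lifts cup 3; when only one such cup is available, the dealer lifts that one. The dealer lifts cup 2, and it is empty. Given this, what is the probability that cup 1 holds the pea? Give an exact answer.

Condition on the true location of the pea.
If it is under cup 1 (prior 1/3): cup 2 is available, opened with probability 3/4; weight (1/3)·(3/4) = 1/4.
If it is under cup 2 (prior 1/3): the dealer opened cup 2, so this case is ruled out; weight (1/3)·0 = 0.
If it is under cup 3 (prior 1/3): only cup 2 is available, probability 1; weight (1/3)·1 = 1/3.
The weights sum to 7/12.
So P(the pea under cup 1 | the dealer opened cup 2) = (1/4) / (7/12) = 3/7.

3/7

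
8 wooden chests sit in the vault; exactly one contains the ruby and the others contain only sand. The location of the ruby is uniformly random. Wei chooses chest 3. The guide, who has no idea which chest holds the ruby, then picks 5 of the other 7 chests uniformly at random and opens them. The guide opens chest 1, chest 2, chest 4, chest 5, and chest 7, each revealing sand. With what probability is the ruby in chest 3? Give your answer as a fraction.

Because the guide chose which chests to open without knowing where the ruby is, the choice is independent of the prize location. Learning that none of the 5 opened chests holds the ruby simply rules out those 5 locations and leaves the remaining 3 chests still equally likely by symmetry.
So P(the ruby in chest 3) = 1/3.

1/3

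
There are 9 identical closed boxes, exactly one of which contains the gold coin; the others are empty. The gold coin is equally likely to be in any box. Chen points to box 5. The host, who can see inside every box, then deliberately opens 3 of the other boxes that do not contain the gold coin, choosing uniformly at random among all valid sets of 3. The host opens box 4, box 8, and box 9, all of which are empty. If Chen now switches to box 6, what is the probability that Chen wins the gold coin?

Apply Bayes' rule, conditioning on where the gold coin actually is.
If it is in any of boxes 1, 2, 3, 6, and 7 (prior 1/9 each): the host has 35 equally likely choices, so probability 1/35; weight (1/9)·(1/35) = 1/315 each.
If it is in any of boxes 4, 8, and 9 (prior 1/9 each): that box was opened and seen not to hold the prize — ruled out; weight (1/9)·0 = 0 each.
If it is in box 5 (prior 1/9): the host has 56 equally likely choices, so probability 1/56; weight (1/9)·(1/56) = 1/504.
The weights sum to 1/56.
So P(the gold coin in box 6 | the host opened box 4, box 8, and box 9) = (1/315) / (1/56) = 8/45.

8/45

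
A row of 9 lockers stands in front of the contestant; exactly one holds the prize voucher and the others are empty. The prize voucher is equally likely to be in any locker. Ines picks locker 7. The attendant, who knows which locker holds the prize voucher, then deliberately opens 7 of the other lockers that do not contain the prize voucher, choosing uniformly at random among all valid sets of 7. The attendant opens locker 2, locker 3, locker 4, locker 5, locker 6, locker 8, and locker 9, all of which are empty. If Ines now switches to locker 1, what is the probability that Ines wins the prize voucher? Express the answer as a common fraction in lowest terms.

Condition on the true location of the prize voucher.
If it is in locker 1 (prior 1/9): the attendant has no choice, probability 1; weight (1/9)·1 = 1/9.
If it is in any of lockers 2, 3, 4, 5, 6, 8, and 9 (prior 1/9 each): that locker was opened and seen not to hold the prize — ruled out; weight (1/9)·0 = 0 each.
If it is in locker 7 (prior 1/9): the attendant has 8 equally likely choices, so probability 1/8; weight (1/9)·(1/8) = 1/72.
The weights sum to 1/8.
So P(the prize voucher in locker 1 | the attendant opened locker 2, locker 3, locker 4, locker 5, locker 6, locker 8, and locker 9) = (1/9) / (1/8) = 8/9.

8/9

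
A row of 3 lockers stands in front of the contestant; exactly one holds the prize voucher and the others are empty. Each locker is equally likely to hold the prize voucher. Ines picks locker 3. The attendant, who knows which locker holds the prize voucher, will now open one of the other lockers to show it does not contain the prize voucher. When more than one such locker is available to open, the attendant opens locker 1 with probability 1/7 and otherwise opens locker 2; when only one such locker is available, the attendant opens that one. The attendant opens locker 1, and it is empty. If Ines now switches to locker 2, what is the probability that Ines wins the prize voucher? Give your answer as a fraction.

7/8

Consider each possible location of the prize voucher in turn.
If it is in locker 1 (prior 1/3): the attendant opened locker 1, so this case is ruled out; weight (1/3)·0 = 0.
If it is in locker 2 (prior 1/3): only locker 1 is available, probability 1; weight (1/3)·1 = 1/3.
If it is in locker 3 (prior 1/3): locker 1 is available, opened with probability 1/7; weight (1/3)·(1/7) = 1/21.
The weights sum to 8/21.
So P(the prize voucher in locker 2 | the attendant opened locker 1) = (1/3) / (8/21) = 7/8.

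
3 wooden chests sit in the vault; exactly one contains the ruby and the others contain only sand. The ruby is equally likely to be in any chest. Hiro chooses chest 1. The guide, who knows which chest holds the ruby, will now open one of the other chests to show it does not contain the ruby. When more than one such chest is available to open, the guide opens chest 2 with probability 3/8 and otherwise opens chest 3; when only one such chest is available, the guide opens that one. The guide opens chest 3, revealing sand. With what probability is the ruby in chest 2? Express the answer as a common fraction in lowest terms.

8/13

Apply Bayes' rule, conditioning on where the ruby actually is.
If it is in chest 1 (prior 1/3): chest 2 is available but not opened, probability 5/8; weight (1/3)·(5/8) = 5/24.
If it is in chest 2 (prior 1/3): only chest 3 is available, probability 1; weight (1/3)·1 = 1/3.
If it is in chest 3 (prior 1/3): the guide opened chest 3, so this case is ruled out; weight (1/3)·0 = 0.
The weights sum to 13/24.
So P(the ruby in chest 2 | the guide opened chest 3) = (1/3) / (13/24) = 8/13.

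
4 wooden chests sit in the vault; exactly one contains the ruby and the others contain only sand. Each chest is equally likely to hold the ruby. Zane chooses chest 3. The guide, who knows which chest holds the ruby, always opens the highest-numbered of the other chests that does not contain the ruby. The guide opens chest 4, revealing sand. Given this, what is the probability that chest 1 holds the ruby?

Apply Bayes' rule, conditioning on where the ruby actually is.
If it is in any of chests 1, 2, and 3 (prior 1/4 each): chest 4 is the highest-numbered option available, probability 1; weight (1/4)·1 = 1/4 each.
If it is in chest 4 (prior 1/4): the guide opened chest 4, so this case is ruled out; weight (1/4)·0 = 0.
The weights sum to 3/4.
So P(the ruby in chest 1 | the guide opened chest 4) = (1/4) / (3/4) = 1/3.

1/3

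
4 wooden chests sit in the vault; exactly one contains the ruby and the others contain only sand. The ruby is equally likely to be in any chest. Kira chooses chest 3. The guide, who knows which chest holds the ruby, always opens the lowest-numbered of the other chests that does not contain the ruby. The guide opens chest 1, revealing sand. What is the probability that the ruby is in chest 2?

Apply Bayes' rule, conditioning on where the ruby actually is.
If it is in chest 1 (prior 1/4): the guide opened chest 1, so this case is ruled out; weight (1/4)·0 = 0.
If it is in any of chests 2, 3, and 4 (prior 1/4 each): chest 1 is the lowest-numbered option available, probability 1; weight (1/4)·1 = 1/4 each.
The weights sum to 3/4.
So P(the ruby in chest 2 | the guide opened chest 1) = (1/4) / (3/4) = 1/3.

1/3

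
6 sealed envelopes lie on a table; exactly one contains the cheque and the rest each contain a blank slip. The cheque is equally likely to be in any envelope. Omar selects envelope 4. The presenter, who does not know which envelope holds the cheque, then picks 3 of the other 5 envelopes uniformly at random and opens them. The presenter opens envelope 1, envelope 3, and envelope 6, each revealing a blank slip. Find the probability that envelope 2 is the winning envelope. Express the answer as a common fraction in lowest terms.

1/3

Because the presenter chose which envelopes to open without knowing where the cheque is, the choice is independent of the prize location. Learning that none of the 3 opened envelopes holds the cheque simply rules out those 3 locations and leaves the remaining 3 envelopes still equally likely by symmetry.
So P(the cheque in envelope 2) = 1/3.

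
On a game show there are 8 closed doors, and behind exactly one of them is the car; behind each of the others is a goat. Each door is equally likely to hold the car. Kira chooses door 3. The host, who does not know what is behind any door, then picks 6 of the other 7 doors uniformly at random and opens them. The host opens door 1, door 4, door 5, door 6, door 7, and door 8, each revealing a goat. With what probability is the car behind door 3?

Condition on the true location of the car.
If it is behind any of doors 1, 4, 5, 6, 7, and 8 (prior 1/8 each): that door was opened and seen not to hold the prize — ruled out; weight (1/8)·0 = 0 each.
If it is behind either of doors 2 and 3 (prior 1/8 each): the host picks exactly this set with probability 1/7 regardless, and none is the prize; weight (1/8)·(1/7) = 1/56 each.
The weights sum to 1/28.
So P(the car behind door 3 | the host opened door 1, door 4, door 5, door 6, door 7, and door 8) = (1/56) / (1/28) = 1/2.

1/2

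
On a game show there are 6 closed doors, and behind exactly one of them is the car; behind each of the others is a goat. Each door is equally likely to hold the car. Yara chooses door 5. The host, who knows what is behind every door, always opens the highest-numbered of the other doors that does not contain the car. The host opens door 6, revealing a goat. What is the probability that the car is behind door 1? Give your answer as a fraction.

Condition on the true location of the car.
If it is behind any of doors 1, 2, 3, 4, and 5 (prior 1/6 each): door 6 is the highest-numbered option available, probability 1; weight (1/6)·1 = 1/6 each.
If it is behind door 6 (prior 1/6): the host opened door 6, so this case is ruled out; weight (1/6)·0 = 0.
The weights sum to 5/6.
So P(the car behind door 1 | the host opened door 6) = (1/6) / (5/6) = 1/5.

1/5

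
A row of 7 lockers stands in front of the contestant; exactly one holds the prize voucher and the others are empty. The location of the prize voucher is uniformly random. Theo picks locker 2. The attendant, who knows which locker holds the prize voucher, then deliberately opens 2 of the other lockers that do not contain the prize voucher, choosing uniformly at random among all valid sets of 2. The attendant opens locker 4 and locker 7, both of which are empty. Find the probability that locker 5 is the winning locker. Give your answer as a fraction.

Apply Bayes' rule, conditioning on where the prize voucher actually is.
If it is in any of lockers 1, 3, 5, and 6 (prior 1/7 each): the attendant has 10 equally likely choices, so probability 1/10; weight (1/7)·(1/10) = 1/70 each.
If it is in locker 2 (prior 1/7): the attendant has 15 equally likely choices, so probability 1/15; weight (1/7)·(1/15) = 1/105.
If it is in either of lockers 4 and 7 (prior 1/7 each): that locker was opened and seen not to hold the prize — ruled out; weight (1/7)·0 = 0 each.
The weights sum to 1/15.
So P(the prize voucher in locker 5 | the attendant opened locker 4 and locker 7) = (1/70) / (1/15) = 3/14.

3/14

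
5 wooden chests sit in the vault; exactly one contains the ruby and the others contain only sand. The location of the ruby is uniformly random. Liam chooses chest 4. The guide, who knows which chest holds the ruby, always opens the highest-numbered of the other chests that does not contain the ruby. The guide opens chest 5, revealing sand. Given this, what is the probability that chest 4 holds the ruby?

Consider each possible location of the ruby in turn.
If it is in any of chests 1, 2, 3, and 4 (prior 1/5 each): chest 5 is the highest-numbered option available, probability 1; weight (1/5)·1 = 1/5 each.
If it is in chest 5 (prior 1/5): the guide opened chest 5, so this case is ruled out; weight (1/5)·0 = 0.
The weights sum to 4/5.
So P(the ruby in chest 4 | the guide opened chest 5) = (1/5) / (4/5) = 1/4.

1/4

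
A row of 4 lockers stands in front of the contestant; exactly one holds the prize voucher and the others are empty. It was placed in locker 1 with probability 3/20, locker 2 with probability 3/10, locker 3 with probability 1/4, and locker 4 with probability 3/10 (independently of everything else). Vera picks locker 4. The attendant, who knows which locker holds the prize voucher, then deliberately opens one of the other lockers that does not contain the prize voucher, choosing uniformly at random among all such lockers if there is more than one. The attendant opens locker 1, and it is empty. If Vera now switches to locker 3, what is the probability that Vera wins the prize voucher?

1/3

Condition on the true location of the prize voucher.
If it is in locker 1 (prior 3/20): the attendant opened locker 1, so this case is ruled out; weight (3/20)·0 = 0.
If it is in locker 2 (prior 3/10): the attendant has 2 equally likely choices, so probability 1/2; weight (3/10)·(1/2) = 3/20.
If it is in locker 3 (prior 1/4): the attendant has 2 equally likely choices, so probability 1/2; weight (1/4)·(1/2) = 1/8.
If it is in locker 4 (prior 3/10): the attendant has 3 equally likely choices, so probability 1/3; weight (3/10)·(1/3) = 1/10.
The weights sum to 3/8.
So P(the prize voucher in locker 3 | the attendant opened locker 1) = (1/8) / (3/8) = 1/3.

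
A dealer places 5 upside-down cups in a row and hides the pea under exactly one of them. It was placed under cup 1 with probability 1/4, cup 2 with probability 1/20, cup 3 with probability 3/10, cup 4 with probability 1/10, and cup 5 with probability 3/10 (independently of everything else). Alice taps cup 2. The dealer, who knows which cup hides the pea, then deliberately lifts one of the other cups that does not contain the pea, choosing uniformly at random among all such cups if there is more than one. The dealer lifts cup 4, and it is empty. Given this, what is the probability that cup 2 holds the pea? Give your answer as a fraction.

Apply Bayes' rule, conditioning on where the pea actually is.
If it is under cup 1 (prior 1/4): the dealer has 3 equally likely choices, so probability 1/3; weight (1/4)·(1/3) = 1/12.
If it is under cup 2 (prior 1/20): the dealer has 4 equally likely choices, so probability 1/4; weight (1/20)·(1/4) = 1/80.
If it is under either of cups 3 and 5 (prior 3/10 each): the dealer has 3 equally likely choices, so probability 1/3; weight (3/10)·(1/3) = 1/10 each.
If it is under cup 4 (prior 1/10): the dealer opened cup 4, so this case is ruled out; weight (1/10)·0 = 0.
The weights sum to 71/240.
So P(the pea under cup 2 | the dealer opened cup 4) = (1/80) / (71/240) = 3/71.

3/71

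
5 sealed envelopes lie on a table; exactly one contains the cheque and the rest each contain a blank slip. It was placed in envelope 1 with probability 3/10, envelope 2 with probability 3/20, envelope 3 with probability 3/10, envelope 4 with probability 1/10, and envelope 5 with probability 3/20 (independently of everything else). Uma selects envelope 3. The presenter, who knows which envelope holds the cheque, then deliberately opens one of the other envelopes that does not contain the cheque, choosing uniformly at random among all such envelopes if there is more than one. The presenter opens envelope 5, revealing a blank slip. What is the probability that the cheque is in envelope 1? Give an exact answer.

Consider each possible location of the cheque in turn.
If it is in envelope 1 (prior 3/10): the presenter has 3 equally likely choices, so probability 1/3; weight (3/10)·(1/3) = 1/10.
If it is in envelope 2 (prior 3/20): the presenter has 3 equally likely choices, so probability 1/3; weight (3/20)·(1/3) = 1/20.
If it is in envelope 3 (prior 3/10): the presenter has 4 equally likely choices, so probability 1/4; weight (3/10)·(1/4) = 3/40.
If it is in envelope 4 (prior 1/10): the presenter has 3 equally likely choices, so probability 1/3; weight (1/10)·(1/3) = 1/30.
If it is in envelope 5 (prior 3/20): the presenter opened envelope 5, so this case is ruled out; weight (3/20)·0 = 0.
The weights sum to 31/120.
So P(the cheque in envelope 1 | the presenter opened envelope 5) = (1/10) / (31/120) = 12/31.

12/31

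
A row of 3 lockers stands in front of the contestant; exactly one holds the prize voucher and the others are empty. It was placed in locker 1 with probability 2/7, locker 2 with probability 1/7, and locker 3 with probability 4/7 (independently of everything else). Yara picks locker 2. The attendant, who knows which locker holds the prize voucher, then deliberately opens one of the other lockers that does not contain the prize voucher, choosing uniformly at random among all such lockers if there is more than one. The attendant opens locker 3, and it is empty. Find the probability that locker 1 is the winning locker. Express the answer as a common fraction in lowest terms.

4/5

Consider each possible location of the prize voucher in turn.
If it is in locker 1 (prior 2/7): the attendant has no choice, probability 1; weight (2/7)·1 = 2/7.
If it is in locker 2 (prior 1/7): the attendant has 2 equally likely choices, so probability 1/2; weight (1/7)·(1/2) = 1/14.
If it is in locker 3 (prior 4/7): the attendant opened locker 3, so this case is ruled out; weight (4/7)·0 = 0.
The weights sum to 5/14.
So P(the prize voucher in locker 1 | the attendant opened locker 3) = (2/7) / (5/14) = 4/5.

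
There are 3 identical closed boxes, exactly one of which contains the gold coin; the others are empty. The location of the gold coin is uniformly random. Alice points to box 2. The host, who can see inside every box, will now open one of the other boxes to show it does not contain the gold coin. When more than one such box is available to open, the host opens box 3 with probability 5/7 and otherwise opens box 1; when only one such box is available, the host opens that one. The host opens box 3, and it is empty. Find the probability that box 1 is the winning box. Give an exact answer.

7/12

Apply Bayes' rule, conditioning on where the gold coin actually is.
If it is in box 1 (prior 1/3): only box 3 is available, probability 1; weight (1/3)·1 = 1/3.
If it is in box 2 (prior 1/3): box 3 is available, opened with probability 5/7; weight (1/3)·(5/7) = 5/21.
If it is in box 3 (prior 1/3): the host opened box 3, so this case is ruled out; weight (1/3)·0 = 0.
The weights sum to 4/7.
So P(the gold coin in box 1 | the host opened box 3) = (1/3) / (4/7) = 7/12.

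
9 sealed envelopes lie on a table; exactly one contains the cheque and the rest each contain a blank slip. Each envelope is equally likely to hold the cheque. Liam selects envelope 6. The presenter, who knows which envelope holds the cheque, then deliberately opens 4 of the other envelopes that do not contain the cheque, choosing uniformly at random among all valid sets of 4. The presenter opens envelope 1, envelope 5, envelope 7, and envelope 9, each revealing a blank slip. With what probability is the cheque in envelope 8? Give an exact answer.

2/9

Consider each possible location of the cheque in turn.
If it is in any of envelopes 1, 5, 7, and 9 (prior 1/9 each): that envelope was opened and seen not to hold the prize — ruled out; weight (1/9)·0 = 0 each.
If it is in any of envelopes 2, 3, 4, and 8 (prior 1/9 each): the presenter has 35 equally likely choices, so probability 1/35; weight (1/9)·(1/35) = 1/315 each.
If it is in envelope 6 (prior 1/9): the presenter has 70 equally likely choices, so probability 1/70; weight (1/9)·(1/70) = 1/630.
The weights sum to 1/70.
So P(the cheque in envelope 8 | the presenter opened envelope 1, envelope 5, envelope 7, and envelope 9) = (1/315) / (1/70) = 2/9.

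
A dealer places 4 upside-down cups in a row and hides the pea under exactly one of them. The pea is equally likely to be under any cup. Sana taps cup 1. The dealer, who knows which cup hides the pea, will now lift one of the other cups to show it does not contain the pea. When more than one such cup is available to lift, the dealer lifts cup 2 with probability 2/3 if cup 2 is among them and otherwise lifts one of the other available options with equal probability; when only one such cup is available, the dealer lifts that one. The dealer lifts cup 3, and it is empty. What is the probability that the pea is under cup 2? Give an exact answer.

Condition on the true location of the pea.
If it is under cup 1 (prior 1/4): cup 2 is available but not opened; cup 3 gets probability (1 − 2/3)/2 = 1/6; weight (1/4)·(1/6) = 1/24.
If it is under cup 2 (prior 1/4): cup 2 holds the prize so is unavailable; the dealer chooses uniformly among the 2 others, probability 1/2; weight (1/4)·(1/2) = 1/8.
If it is under cup 3 (prior 1/4): the dealer opened cup 3, so this case is ruled out; weight (1/4)·0 = 0.
If it is under cup 4 (prior 1/4): cup 2 is available but not opened, probability 1/3; weight (1/4)·(1/3) = 1/12.
The weights sum to 1/4.
So P(the pea under cup 2 | the dealer opened cup 3) = (1/8) / (1/4) = 1/2.

1/2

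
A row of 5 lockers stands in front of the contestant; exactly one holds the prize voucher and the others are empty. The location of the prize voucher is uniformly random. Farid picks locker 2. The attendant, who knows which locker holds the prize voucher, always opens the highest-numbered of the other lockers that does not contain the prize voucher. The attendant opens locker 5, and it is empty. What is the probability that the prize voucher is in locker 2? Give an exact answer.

Consider each possible location of the prize voucher in turn.
If it is in any of lockers 1, 2, 3, and 4 (prior 1/5 each): locker 5 is the highest-numbered option available, probability 1; weight (1/5)·1 = 1/5 each.
If it is in locker 5 (prior 1/5): the attendant opened locker 5, so this case is ruled out; weight (1/5)·0 = 0.
The weights sum to 4/5.
So P(the prize voucher in locker 2 | the attendant opened locker 5) = (1/5) / (4/5) = 1/4.

1/4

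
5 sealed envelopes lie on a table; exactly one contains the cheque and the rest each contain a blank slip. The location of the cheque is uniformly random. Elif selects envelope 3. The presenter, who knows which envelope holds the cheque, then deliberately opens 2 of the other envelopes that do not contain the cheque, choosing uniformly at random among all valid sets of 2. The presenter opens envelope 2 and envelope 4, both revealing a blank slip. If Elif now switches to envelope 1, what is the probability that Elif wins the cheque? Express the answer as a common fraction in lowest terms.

Apply Bayes' rule, conditioning on where the cheque actually is.
If it is in either of envelopes 1 and 5 (prior 1/5 each): the presenter has 3 equally likely choices, so probability 1/3; weight (1/5)·(1/3) = 1/15 each.
If it is in either of envelopes 2 and 4 (prior 1/5 each): that envelope was opened and seen not to hold the prize — ruled out; weight (1/5)·0 = 0 each.
If it is in envelope 3 (prior 1/5): the presenter has 6 equally likely choices, so probability 1/6; weight (1/5)·(1/6) = 1/30.
The weights sum to 1/6.
So P(the cheque in envelope 1 | the presenter opened envelope 2 and envelope 4) = (1/15) / (1/6) = 2/5.

2/5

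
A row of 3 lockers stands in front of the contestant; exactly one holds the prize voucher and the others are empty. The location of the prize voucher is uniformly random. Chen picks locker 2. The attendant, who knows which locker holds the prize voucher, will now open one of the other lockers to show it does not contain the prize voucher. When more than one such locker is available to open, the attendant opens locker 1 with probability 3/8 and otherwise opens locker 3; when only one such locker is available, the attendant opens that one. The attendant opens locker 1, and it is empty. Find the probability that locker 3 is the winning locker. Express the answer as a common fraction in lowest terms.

Condition on the true location of the prize voucher.
If it is in locker 1 (prior 1/3): the attendant opened locker 1, so this case is ruled out; weight (1/3)·0 = 0.
If it is in locker 2 (prior 1/3): locker 1 is available, opened with probability 3/8; weight (1/3)·(3/8) = 1/8.
If it is in locker 3 (prior 1/3): only locker 1 is available, probability 1; weight (1/3)·1 = 1/3.
The weights sum to 11/24.
So P(the prize voucher in locker 3 | the attendant opened locker 1) = (1/3) / (11/24) = 8/11.

8/11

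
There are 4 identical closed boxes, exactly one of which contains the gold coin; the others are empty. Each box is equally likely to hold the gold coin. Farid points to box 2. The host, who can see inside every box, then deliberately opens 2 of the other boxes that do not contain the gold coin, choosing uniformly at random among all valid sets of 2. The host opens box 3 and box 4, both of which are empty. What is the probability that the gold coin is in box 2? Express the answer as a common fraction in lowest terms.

Condition on the true location of the gold coin.
If it is in box 1 (prior 1/4): the host has no choice, probability 1; weight (1/4)·1 = 1/4.
If it is in box 2 (prior 1/4): the host has 3 equally likely choices, so probability 1/3; weight (1/4)·(1/3) = 1/12.
If it is in either of boxes 3 and 4 (prior 1/4 each): that box was opened and seen not to hold the prize — ruled out; weight (1/4)·0 = 0 each.
The weights sum to 1/3.
So P(the gold coin in box 2 | the host opened box 3 and box 4) = (1/12) / (1/3) = 1/4.

1/4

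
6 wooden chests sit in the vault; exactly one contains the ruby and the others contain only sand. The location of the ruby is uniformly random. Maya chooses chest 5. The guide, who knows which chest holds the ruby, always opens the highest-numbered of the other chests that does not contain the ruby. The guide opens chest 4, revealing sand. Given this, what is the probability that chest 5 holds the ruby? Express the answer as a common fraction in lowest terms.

Condition on the true location of the ruby.
If it is in any of chests 1, 2, 3, and 5 (prior 1/6 each): the guide would have opened chest 6 instead, probability 0; weight (1/6)·0 = 0 each.
If it is in chest 4 (prior 1/6): the guide opened chest 4, so this case is ruled out; weight (1/6)·0 = 0.
If it is in chest 6 (prior 1/6): chest 4 is the highest-numbered option available, probability 1; weight (1/6)·1 = 1/6.
The weights sum to 1/6.
So P(the ruby in chest 5 | the guide opened chest 4) = 0 / (1/6) = 0.

0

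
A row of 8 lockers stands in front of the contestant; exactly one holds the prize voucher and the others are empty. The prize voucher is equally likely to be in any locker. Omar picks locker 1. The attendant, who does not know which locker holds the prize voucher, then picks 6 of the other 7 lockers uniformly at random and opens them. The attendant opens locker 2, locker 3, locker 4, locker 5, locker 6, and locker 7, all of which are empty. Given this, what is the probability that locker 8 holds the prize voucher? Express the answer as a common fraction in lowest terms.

1/2

Because the attendant chose which lockers to open without knowing where the prize voucher is, the choice is independent of the prize location. Learning that none of the 6 opened lockers holds the prize voucher simply rules out those 6 locations and leaves the remaining 2 lockers still equally likely by symmetry.
So P(the prize voucher in locker 8) = 1/2.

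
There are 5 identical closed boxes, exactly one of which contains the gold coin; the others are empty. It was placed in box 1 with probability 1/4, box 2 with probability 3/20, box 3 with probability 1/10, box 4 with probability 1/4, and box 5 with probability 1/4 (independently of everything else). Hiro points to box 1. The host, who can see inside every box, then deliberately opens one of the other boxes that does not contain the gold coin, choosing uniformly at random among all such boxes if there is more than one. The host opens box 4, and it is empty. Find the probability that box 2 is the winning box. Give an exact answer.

Apply Bayes' rule, conditioning on where the gold coin actually is.
If it is in box 1 (prior 1/4): the host has 4 equally likely choices, so probability 1/4; weight (1/4)·(1/4) = 1/16.
If it is in box 2 (prior 3/20): the host has 3 equally likely choices, so probability 1/3; weight (3/20)·(1/3) = 1/20.
If it is in box 3 (prior 1/10): the host has 3 equally likely choices, so probability 1/3; weight (1/10)·(1/3) = 1/30.
If it is in box 4 (prior 1/4): the host opened box 4, so this case is ruled out; weight (1/4)·0 = 0.
If it is in box 5 (prior 1/4): the host has 3 equally likely choices, so probability 1/3; weight (1/4)·(1/3) = 1/12.
The weights sum to 11/48.
So P(the gold coin in box 2 | the host opened box 4) = (1/20) / (11/48) = 12/55.

12/55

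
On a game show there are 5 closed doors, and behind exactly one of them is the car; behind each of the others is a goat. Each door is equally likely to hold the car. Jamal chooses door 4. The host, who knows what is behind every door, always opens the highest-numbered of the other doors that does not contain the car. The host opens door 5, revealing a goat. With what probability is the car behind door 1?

Apply Bayes' rule, conditioning on where the car actually is.
If it is behind any of doors 1, 2, 3, and 4 (prior 1/5 each): door 5 is the highest-numbered option available, probability 1; weight (1/5)·1 = 1/5 each.
If it is behind door 5 (prior 1/5): the host opened door 5, so this case is ruled out; weight (1/5)·0 = 0.
The weights sum to 4/5.
So P(the car behind door 1 | the host opened door 5) = (1/5) / (4/5) = 1/4.

1/4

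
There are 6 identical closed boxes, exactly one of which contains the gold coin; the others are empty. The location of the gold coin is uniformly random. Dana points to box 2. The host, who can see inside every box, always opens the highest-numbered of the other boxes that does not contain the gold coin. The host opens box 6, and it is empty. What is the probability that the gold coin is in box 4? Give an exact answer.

1/5

Apply Bayes' rule, conditioning on where the gold coin actually is.
If it is in any of boxes 1, 2, 3, 4, and 5 (prior 1/6 each): box 6 is the highest-numbered option available, probability 1; weight (1/6)·1 = 1/6 each.
If it is in box 6 (prior 1/6): the host opened box 6, so this case is ruled out; weight (1/6)·0 = 0.
The weights sum to 5/6.
So P(the gold coin in box 4 | the host opened box 6) = (1/6) / (5/6) = 1/5.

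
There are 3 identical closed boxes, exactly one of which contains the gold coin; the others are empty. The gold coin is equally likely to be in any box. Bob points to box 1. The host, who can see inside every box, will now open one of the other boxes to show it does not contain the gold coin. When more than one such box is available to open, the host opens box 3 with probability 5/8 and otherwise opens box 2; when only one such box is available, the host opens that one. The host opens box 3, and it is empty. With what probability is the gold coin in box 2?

Consider each possible location of the gold coin in turn.
If it is in box 1 (prior 1/3): box 3 is available, opened with probability 5/8; weight (1/3)·(5/8) = 5/24.
If it is in box 2 (prior 1/3): only box 3 is available, probability 1; weight (1/3)·1 = 1/3.
If it is in box 3 (prior 1/3): the host opened box 3, so this case is ruled out; weight (1/3)·0 = 0.
The weights sum to 13/24.
So P(the gold coin in box 2 | the host opened box 3) = (1/3) / (13/24) = 8/13.

8/13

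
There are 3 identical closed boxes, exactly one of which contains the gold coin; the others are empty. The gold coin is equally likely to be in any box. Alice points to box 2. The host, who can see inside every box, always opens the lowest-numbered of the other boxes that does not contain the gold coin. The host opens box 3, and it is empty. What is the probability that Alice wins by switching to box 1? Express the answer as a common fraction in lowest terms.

1

Apply Bayes' rule, conditioning on where the gold coin actually is.
If it is in box 1 (prior 1/3): box 3 is the lowest-numbered option available, probability 1; weight (1/3)·1 = 1/3.
If it is in box 2 (prior 1/3): the host would have opened box 1 instead, probability 0; weight (1/3)·0 = 0.
If it is in box 3 (prior 1/3): the host opened box 3, so this case is ruled out; weight (1/3)·0 = 0.
The weights sum to 1/3.
So P(the gold coin in box 1 | the host opened box 3) = (1/3) / (1/3) = 1.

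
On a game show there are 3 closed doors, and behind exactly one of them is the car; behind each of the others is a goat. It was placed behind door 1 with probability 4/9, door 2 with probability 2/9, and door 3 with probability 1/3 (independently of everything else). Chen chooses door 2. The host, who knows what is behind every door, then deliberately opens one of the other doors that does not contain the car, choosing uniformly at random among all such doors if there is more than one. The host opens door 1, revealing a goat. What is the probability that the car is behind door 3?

3/4

Consider each possible location of the car in turn.
If it is behind door 1 (prior 4/9): the host opened door 1, so this case is ruled out; weight (4/9)·0 = 0.
If it is behind door 2 (prior 2/9): the host has 2 equally likely choices, so probability 1/2; weight (2/9)·(1/2) = 1/9.
If it is behind door 3 (prior 1/3): the host has no choice, probability 1; weight (1/3)·1 = 1/3.
The weights sum to 4/9.
So P(the car behind door 3 | the host opened door 1) = (1/3) / (4/9) = 3/4.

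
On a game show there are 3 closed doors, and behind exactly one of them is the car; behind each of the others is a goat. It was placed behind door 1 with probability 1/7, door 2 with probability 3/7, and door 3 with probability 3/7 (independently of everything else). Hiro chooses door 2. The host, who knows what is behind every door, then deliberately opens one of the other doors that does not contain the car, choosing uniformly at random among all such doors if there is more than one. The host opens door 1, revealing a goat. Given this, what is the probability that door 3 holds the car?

Condition on the true location of the car.
If it is behind door 1 (prior 1/7): the host opened door 1, so this case is ruled out; weight (1/7)·0 = 0.
If it is behind door 2 (prior 3/7): the host has 2 equally likely choices, so probability 1/2; weight (3/7)·(1/2) = 3/14.
If it is behind door 3 (prior 3/7): the host has no choice, probability 1; weight (3/7)·1 = 3/7.
The weights sum to 9/14.
So P(the car behind door 3 | the host opened door 1) = (3/7) / (9/14) = 2/3.

2/3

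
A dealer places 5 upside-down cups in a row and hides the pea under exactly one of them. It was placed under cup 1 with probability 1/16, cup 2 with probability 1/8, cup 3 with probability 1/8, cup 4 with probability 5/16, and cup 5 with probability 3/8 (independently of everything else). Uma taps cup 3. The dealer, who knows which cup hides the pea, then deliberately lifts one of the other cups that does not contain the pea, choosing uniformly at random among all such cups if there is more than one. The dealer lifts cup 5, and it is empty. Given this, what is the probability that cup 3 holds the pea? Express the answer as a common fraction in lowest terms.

3/19

Condition on the true location of the pea.
If it is under cup 1 (prior 1/16): the dealer has 3 equally likely choices, so probability 1/3; weight (1/16)·(1/3) = 1/48.
If it is under cup 2 (prior 1/8): the dealer has 3 equally likely choices, so probability 1/3; weight (1/8)·(1/3) = 1/24.
If it is under cup 3 (prior 1/8): the dealer has 4 equally likely choices, so probability 1/4; weight (1/8)·(1/4) = 1/32.
If it is under cup 4 (prior 5/16): the dealer has 3 equally likely choices, so probability 1/3; weight (5/16)·(1/3) = 5/48.
If it is under cup 5 (prior 3/8): the dealer opened cup 5, so this case is ruled out; weight (3/8)·0 = 0.
The weights sum to 19/96.
So P(the pea under cup 3 | the dealer opened cup 5) = (1/32) / (19/96) = 3/19.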